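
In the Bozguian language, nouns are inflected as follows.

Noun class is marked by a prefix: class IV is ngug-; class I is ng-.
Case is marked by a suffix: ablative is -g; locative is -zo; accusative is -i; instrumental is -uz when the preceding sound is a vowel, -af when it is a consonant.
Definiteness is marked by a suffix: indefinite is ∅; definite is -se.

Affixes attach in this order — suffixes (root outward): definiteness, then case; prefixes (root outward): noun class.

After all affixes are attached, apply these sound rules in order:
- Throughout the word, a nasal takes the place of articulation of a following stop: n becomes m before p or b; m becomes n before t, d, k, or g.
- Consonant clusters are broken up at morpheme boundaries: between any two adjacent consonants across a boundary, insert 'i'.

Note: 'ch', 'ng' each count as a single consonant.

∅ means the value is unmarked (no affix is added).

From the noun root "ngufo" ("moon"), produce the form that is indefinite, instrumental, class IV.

ngugingufouz

Attach noun class class IV ngug- → ngugngufo.
definiteness = indefinite: zero marking, form stays ngugngufo.
Attach case instrumental -uz (after vowel 'o') → ngugngufouz.
Nasal assimilation: no change.
Apply epenthesis: ngugngufouz → ngugingufouz.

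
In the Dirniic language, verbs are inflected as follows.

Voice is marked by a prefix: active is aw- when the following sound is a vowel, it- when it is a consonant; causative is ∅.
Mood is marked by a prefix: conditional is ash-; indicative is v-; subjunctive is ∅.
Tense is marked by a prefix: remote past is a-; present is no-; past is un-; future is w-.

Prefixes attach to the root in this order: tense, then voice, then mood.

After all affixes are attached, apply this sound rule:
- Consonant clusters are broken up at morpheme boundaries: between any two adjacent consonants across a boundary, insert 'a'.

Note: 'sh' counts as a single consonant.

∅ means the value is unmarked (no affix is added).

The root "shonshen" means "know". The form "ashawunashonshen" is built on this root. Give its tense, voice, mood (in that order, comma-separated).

past, active, conditional

Segment: ash-aw-un-shonshen.
tense: un- → past.
voice: aw/it- → active.
mood: ash- → conditional.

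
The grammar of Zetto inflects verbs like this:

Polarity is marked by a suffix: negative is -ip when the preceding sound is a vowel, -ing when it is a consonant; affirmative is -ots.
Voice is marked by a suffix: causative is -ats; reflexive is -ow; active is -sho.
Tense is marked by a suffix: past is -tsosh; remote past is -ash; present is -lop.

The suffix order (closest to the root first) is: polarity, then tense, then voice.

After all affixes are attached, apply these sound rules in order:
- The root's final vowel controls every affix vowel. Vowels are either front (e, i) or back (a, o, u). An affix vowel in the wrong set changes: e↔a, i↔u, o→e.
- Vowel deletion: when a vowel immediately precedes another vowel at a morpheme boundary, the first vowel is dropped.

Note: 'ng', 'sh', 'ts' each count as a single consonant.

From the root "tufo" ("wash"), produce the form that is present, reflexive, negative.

tufuplopow

Attach polarity negative -ip (after vowel 'o') → tufoip.
Attach tense present -lop → tufoiplop.
Attach voice reflexive -ow → tufoiplopow.
Apply vowel harmony: tufoiplopow → tufouplopow.
Apply vowel deletion: tufouplopow → tufuplopow.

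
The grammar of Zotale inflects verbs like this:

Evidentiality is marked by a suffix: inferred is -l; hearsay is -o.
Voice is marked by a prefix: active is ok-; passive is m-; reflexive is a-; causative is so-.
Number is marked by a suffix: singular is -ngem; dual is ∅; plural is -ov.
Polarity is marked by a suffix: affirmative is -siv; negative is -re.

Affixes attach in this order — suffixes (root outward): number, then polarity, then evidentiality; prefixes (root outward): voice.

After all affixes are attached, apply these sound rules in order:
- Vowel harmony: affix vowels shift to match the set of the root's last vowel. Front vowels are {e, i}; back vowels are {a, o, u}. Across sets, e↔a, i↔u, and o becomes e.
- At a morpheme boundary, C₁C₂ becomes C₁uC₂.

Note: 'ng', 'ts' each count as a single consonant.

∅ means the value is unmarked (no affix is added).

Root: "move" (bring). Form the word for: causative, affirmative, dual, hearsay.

number = dual: zero marking, form stays move.
Attach voice causative so- → somove.
Attach polarity affirmative -siv → somovesiv.
Attach evidentiality hearsay -o → somovesivo.
Apply vowel harmony: somovesivo → semovesive.
Epenthesis: no change.

semovesive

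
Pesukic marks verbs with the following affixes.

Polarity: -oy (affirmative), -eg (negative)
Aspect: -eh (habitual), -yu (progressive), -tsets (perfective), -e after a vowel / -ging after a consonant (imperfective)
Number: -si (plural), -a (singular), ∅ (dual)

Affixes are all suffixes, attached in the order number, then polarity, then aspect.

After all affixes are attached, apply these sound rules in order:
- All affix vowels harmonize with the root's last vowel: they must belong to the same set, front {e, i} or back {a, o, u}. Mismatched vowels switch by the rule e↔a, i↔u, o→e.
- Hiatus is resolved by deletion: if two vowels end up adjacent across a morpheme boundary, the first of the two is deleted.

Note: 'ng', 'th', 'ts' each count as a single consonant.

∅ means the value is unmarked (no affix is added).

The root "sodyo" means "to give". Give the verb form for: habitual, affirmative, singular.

Attach number singular -a → sodyoa.
Attach polarity affirmative -oy → sodyoaoy.
Attach aspect habitual -eh → sodyoaoyeh.
Apply vowel harmony: sodyoaoyeh → sodyoaoyah.
Apply vowel deletion: sodyoaoyah → sodyoyah.

sodyoyah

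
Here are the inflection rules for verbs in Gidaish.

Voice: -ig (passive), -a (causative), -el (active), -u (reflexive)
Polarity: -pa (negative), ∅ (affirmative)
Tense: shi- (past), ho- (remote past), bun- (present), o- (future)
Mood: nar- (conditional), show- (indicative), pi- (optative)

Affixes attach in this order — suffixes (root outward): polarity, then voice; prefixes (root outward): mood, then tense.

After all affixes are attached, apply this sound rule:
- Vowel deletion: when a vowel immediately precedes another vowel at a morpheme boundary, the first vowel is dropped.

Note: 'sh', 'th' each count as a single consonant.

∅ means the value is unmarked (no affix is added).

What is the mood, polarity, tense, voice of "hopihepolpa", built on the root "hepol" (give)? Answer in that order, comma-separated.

optative, negative, remote past, causative

Segment: ho-pi-hepol-pa-a.
mood: pi- → optative.
polarity: -pa → negative.
tense: ho- → remote past.
voice: -a → causative.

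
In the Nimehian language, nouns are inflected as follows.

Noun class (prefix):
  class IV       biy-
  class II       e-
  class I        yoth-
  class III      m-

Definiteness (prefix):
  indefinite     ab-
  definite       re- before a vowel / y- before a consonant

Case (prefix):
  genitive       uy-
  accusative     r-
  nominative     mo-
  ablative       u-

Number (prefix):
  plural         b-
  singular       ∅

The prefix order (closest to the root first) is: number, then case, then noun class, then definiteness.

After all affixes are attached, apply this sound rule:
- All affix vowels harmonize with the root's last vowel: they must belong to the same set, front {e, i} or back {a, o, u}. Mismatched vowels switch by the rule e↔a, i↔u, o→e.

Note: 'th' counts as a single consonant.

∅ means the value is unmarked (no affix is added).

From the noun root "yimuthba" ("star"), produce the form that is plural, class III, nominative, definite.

ymmobyimuthba

Attach number plural b- → byimuthba.
Attach case nominative mo- → mobyimuthba.
Attach noun class class III m- → mmobyimuthba.
Attach definiteness definite y- (before consonant 'm') → ymmobyimuthba.
Vowel harmony: no change.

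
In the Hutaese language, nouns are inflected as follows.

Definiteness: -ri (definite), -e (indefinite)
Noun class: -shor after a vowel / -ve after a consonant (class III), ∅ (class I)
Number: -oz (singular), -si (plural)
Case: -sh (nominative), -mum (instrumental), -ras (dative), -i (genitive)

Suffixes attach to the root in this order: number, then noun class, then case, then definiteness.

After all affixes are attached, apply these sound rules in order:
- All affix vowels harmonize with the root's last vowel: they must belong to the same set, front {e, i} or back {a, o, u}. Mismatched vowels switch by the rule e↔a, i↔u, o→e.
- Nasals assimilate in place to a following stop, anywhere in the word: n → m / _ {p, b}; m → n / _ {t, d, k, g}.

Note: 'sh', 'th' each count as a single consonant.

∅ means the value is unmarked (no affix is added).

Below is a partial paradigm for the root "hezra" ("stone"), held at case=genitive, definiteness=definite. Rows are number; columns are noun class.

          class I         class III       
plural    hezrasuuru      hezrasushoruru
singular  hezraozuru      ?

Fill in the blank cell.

hezraozvauru

Attach number singular -oz → hezraoz.
Attach noun class class III -ve (after consonant 'z') → hezraozve.
Attach case genitive -i → hezraozvei.
Attach definiteness definite -ri → hezraozveiri.
Apply vowel harmony: hezraozveiri → hezraozvauru.
Nasal assimilation: no change.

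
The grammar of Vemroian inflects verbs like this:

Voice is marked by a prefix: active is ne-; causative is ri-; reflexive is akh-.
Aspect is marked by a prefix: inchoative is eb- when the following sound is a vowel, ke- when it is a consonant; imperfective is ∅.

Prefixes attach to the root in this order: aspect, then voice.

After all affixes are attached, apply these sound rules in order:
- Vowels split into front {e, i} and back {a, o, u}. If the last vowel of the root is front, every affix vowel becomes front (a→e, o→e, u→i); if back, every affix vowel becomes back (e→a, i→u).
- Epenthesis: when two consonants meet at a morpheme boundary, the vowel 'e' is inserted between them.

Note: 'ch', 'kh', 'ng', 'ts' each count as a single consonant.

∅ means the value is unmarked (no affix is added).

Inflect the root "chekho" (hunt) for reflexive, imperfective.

aspect = imperfective: zero marking, form stays chekho.
Attach voice reflexive akh- → akhchekho.
Vowel harmony: no change.
Apply epenthesis: akhchekho → akhechekho.

akhechekho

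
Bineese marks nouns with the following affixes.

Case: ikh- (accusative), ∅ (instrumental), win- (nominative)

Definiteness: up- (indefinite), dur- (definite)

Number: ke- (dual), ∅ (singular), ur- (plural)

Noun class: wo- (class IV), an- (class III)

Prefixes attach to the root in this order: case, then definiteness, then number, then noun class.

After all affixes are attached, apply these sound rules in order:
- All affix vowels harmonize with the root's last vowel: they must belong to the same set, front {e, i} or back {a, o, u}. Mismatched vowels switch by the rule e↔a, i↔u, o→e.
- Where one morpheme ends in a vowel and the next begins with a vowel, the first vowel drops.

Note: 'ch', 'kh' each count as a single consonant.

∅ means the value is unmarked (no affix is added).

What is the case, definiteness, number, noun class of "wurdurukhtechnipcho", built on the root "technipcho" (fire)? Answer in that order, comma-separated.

Segment: wo-ur-dur-ikh-technipcho.
case: ikh- → accusative.
definiteness: dur- → definite.
number: ur- → plural.
noun class: wo- → class IV.

accusative, definite, plural, class IV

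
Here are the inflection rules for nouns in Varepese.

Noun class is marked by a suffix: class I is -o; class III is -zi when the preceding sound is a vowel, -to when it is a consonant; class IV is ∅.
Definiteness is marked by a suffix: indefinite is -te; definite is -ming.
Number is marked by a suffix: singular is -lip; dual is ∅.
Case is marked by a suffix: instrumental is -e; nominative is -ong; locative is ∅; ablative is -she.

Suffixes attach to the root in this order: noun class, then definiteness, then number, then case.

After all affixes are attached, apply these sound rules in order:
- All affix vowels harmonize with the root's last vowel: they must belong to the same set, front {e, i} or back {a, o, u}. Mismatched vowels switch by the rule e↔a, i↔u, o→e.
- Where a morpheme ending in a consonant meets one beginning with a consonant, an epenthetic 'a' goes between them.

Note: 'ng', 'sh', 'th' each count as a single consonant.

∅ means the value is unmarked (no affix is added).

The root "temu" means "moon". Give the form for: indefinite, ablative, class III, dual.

temuzutasha

Attach noun class class III -zi (after vowel 'u') → temuzi.
Attach definiteness indefinite -te → temuzite.
number = dual: zero marking, form stays temuzite.
Attach case ablative -she → temuziteshe.
Apply vowel harmony: temuziteshe → temuzutasha.
Epenthesis: no change.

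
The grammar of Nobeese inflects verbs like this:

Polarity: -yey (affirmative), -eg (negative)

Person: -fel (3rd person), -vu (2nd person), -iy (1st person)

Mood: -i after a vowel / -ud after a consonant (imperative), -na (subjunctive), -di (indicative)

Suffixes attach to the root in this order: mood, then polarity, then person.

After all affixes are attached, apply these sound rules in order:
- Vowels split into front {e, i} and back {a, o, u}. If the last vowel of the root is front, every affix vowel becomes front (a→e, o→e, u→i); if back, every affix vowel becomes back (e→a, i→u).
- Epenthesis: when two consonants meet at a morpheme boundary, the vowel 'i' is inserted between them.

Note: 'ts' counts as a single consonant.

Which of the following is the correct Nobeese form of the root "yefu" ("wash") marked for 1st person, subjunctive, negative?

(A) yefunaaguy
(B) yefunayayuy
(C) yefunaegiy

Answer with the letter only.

Attach mood subjunctive -na → yefuna.
Attach polarity negative -eg → yefunaeg.
Attach person 1st person -iy → yefunaegiy.
Apply vowel harmony: yefunaegiy → yefunaaguy.
Epenthesis: no change.
So the correct form is yefunaaguy, option (A).
(B) yefunayayuy is wrong: it uses affirmative instead of negative for polarity.
(C) yefunaegiy is wrong: it fails to apply the sound rule(s).

A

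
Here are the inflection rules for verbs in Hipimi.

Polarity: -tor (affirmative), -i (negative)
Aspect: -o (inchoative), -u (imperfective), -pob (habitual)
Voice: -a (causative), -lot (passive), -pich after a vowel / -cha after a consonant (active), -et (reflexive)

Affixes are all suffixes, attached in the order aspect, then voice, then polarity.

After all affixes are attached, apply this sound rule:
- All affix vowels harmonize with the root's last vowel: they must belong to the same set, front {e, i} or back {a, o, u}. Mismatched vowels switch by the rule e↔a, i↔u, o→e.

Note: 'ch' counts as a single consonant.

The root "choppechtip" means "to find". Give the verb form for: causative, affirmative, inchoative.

choppechtipeeter

Attach aspect inchoative -o → choppechtipo.
Attach voice causative -a → choppechtipoa.
Attach polarity affirmative -tor → choppechtipoator.
Apply vowel harmony: choppechtipoator → choppechtipeeter.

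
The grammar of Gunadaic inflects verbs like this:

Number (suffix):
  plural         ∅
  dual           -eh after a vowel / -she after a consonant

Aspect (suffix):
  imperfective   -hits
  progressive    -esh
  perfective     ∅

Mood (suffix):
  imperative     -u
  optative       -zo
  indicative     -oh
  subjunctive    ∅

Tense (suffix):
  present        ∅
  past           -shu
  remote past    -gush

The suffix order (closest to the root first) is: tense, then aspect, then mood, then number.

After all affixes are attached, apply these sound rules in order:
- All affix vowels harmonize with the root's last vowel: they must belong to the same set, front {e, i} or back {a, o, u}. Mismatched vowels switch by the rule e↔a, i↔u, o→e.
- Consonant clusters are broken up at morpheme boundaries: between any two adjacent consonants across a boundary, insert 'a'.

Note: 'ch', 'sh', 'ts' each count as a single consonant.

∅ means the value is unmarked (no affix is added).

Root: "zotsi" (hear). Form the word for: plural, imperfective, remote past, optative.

zotsigishahitsaze

Attach tense remote past -gush → zotsigush.
Attach aspect imperfective -hits → zotsigushhits.
Attach mood optative -zo → zotsigushhitszo.
number = plural: zero marking, form stays zotsigushhitszo.
Apply vowel harmony: zotsigushhitszo → zotsigishhitsze.
Apply epenthesis: zotsigishhitsze → zotsigishahitsaze.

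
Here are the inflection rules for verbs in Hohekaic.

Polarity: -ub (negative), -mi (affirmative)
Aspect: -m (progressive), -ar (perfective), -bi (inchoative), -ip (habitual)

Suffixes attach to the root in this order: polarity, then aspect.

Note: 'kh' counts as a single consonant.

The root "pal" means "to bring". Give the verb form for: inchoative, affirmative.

Attach polarity affirmative -mi → palmi.
Attach aspect inchoative -bi → palmibi.

palmibi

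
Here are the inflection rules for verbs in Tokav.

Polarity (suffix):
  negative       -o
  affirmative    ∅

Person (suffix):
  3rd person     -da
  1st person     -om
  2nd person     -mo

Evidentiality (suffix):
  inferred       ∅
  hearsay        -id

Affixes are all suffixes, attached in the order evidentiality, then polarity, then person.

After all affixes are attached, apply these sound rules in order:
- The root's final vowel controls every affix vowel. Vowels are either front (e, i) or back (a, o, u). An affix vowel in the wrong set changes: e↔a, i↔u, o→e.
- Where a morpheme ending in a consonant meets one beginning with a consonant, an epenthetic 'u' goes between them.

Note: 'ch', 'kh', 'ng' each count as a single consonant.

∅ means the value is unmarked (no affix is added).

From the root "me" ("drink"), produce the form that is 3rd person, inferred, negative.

meede

evidentiality = inferred: zero marking, form stays me.
Attach polarity negative -o → meo.
Attach person 3rd person -da → meoda.
Apply vowel harmony: meoda → meede.
Epenthesis: no change.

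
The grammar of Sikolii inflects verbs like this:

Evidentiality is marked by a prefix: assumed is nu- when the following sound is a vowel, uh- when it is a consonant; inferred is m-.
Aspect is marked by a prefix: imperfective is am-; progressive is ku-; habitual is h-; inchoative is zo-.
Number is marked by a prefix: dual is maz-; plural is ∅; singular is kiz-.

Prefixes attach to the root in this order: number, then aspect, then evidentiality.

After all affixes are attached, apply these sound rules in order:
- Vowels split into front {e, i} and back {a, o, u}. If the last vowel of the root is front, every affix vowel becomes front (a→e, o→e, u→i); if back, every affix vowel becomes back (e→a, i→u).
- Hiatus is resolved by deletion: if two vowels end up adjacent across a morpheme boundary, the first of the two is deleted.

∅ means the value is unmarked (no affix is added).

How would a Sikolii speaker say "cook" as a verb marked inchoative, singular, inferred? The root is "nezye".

mzekiznezye

Attach number singular kiz- → kiznezye.
Attach aspect inchoative zo- → zokiznezye.
Attach evidentiality inferred m- → mzokiznezye.
Apply vowel harmony: mzokiznezye → mzekiznezye.
Vowel deletion: no change.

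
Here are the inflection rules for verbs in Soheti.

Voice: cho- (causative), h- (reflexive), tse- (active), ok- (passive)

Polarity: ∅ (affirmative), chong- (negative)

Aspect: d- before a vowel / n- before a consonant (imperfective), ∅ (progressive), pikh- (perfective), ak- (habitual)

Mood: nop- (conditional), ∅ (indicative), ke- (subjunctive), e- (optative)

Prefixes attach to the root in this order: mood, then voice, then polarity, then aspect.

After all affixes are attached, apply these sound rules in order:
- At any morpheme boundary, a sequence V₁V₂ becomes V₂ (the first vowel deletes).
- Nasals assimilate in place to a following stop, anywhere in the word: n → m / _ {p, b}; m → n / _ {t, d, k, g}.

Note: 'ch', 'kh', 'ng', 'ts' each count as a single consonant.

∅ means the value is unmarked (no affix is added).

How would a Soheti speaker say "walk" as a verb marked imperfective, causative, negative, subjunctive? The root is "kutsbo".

nchongchokekutsbo

Attach mood subjunctive ke- → kekutsbo.
Attach voice causative cho- → chokekutsbo.
Attach polarity negative chong- → chongchokekutsbo.
Attach aspect imperfective n- (before consonant 'ch') → nchongchokekutsbo.
Vowel deletion: no change.
Nasal assimilation: no change.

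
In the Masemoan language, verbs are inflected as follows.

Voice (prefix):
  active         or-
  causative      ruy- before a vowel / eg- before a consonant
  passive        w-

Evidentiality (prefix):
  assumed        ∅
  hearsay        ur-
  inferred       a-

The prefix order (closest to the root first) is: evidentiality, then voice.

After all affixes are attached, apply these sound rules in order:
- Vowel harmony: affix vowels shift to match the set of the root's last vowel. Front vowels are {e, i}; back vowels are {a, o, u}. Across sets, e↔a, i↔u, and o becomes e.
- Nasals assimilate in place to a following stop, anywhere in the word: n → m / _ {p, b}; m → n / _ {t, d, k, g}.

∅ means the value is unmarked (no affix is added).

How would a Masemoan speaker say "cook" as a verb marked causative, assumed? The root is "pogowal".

evidentiality = assumed: zero marking, form stays pogowal.
Attach voice causative eg- (before consonant 'p') → egpogowal.
Apply vowel harmony: egpogowal → agpogowal.
Nasal assimilation: no change.

agpogowal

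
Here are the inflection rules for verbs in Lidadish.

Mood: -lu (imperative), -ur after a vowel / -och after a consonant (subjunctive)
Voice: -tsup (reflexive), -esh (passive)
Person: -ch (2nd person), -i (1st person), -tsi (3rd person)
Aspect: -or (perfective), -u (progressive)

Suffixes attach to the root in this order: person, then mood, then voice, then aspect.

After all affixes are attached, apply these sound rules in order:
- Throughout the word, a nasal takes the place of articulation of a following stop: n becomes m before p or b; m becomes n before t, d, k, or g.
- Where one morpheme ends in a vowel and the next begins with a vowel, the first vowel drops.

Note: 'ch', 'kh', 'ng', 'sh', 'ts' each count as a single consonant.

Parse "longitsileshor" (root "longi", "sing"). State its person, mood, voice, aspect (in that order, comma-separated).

3rd person, imperative, passive, perfective

Segment: longi-tsi-lu-esh-or.
person: -tsi → 3rd person.
mood: -lu → imperative.
voice: -esh → passive.
aspect: -or → perfective.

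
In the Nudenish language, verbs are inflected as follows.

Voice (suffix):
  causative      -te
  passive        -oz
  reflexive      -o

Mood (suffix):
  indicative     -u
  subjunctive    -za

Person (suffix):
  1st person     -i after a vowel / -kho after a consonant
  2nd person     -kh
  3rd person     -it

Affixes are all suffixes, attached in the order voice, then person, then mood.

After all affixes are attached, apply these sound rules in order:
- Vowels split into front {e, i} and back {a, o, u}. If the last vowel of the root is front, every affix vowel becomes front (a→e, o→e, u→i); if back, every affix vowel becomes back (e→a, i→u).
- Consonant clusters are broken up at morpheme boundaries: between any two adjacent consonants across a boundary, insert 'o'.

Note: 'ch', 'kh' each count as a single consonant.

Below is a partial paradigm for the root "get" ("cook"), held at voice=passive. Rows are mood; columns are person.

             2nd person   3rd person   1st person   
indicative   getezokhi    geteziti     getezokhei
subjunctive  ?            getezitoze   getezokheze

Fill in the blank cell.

getezokhoze

Attach voice passive -oz → getoz.
Attach person 2nd person -kh → getozkh.
Attach mood subjunctive -za → getozkhza.
Apply vowel harmony: getozkhza → getezkhze.
Apply epenthesis: getezkhze → getezokhoze.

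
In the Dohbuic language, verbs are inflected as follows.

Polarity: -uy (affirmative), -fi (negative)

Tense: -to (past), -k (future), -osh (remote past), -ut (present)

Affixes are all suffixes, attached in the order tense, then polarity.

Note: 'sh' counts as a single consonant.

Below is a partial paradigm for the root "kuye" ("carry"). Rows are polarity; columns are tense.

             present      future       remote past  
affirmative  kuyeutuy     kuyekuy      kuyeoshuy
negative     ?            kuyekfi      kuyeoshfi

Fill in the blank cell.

Attach tense present -ut → kuyeut.
Attach polarity negative -fi → kuyeutfi.

kuyeutfi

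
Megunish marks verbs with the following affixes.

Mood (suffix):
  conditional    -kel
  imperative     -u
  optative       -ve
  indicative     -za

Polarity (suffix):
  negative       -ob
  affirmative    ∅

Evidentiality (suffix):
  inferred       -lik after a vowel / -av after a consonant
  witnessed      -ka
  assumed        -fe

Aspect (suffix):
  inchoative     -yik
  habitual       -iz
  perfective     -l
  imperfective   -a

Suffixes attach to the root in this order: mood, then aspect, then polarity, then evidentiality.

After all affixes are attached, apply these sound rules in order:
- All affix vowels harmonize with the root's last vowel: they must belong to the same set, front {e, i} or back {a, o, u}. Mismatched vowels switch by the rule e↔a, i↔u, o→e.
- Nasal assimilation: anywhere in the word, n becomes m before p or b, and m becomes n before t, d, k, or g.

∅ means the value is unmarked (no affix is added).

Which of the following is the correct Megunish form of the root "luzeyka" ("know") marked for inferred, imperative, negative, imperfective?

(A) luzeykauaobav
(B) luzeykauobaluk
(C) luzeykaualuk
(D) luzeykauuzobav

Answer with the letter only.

A

Attach mood imperative -u → luzeykau.
Attach aspect imperfective -a → luzeykaua.
Attach polarity negative -ob → luzeykauaob.
Attach evidentiality inferred -av (after consonant 'b') → luzeykauaobav.
Vowel harmony: no change.
Nasal assimilation: no change.
So the correct form is luzeykauaobav, option (A).
(D) luzeykauuzobav is wrong: it uses habitual instead of imperfective for aspect.
(C) luzeykaualuk is wrong: it uses affirmative instead of negative for polarity.
(B) luzeykauobaluk is wrong: it has the affixes in the wrong order.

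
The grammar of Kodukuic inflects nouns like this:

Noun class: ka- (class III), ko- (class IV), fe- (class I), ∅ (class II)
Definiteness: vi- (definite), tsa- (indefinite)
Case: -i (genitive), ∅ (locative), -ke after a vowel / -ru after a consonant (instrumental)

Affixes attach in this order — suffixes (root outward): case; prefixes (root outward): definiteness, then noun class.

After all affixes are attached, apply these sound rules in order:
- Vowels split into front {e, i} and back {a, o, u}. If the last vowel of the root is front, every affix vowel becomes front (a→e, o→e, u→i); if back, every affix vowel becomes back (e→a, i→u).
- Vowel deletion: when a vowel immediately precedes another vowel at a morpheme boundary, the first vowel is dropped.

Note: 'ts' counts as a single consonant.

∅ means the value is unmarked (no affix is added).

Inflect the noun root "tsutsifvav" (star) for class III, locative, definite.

kavutsutsifvav

Attach definiteness definite vi- → vitsutsifvav.
case = locative: zero marking, form stays vitsutsifvav.
Attach noun class class III ka- → kavitsutsifvav.
Apply vowel harmony: kavitsutsifvav → kavutsutsifvav.
Vowel deletion: no change.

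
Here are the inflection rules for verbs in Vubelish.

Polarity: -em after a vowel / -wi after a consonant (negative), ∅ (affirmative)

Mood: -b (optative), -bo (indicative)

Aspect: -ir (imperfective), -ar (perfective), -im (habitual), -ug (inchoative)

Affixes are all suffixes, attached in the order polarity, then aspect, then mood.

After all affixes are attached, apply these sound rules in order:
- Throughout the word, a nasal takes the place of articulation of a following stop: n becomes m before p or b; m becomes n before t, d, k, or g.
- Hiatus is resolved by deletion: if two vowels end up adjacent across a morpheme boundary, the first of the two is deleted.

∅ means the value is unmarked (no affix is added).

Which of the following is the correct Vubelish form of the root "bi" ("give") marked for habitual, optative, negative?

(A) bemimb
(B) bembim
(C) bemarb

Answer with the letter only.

A

Attach polarity negative -em (after vowel 'i') → biem.
Attach aspect habitual -im → biemim.
Attach mood optative -b → biemimb.
Nasal assimilation: no change.
Apply vowel deletion: biemimb → bemimb.
So the correct form is bemimb, option (A).
(B) bembim is wrong: it has the affixes in the wrong order.
(C) bemarb is wrong: it uses perfective instead of habitual for aspect.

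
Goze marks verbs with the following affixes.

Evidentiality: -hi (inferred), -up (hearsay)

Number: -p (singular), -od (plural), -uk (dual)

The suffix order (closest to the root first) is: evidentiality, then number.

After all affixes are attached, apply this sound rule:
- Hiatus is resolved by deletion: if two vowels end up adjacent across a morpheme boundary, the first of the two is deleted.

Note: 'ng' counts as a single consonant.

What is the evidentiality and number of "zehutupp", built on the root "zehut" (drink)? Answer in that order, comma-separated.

hearsay, singular

Segment: zehut-up-p.
evidentiality: -up → hearsay.
number: -p → singular.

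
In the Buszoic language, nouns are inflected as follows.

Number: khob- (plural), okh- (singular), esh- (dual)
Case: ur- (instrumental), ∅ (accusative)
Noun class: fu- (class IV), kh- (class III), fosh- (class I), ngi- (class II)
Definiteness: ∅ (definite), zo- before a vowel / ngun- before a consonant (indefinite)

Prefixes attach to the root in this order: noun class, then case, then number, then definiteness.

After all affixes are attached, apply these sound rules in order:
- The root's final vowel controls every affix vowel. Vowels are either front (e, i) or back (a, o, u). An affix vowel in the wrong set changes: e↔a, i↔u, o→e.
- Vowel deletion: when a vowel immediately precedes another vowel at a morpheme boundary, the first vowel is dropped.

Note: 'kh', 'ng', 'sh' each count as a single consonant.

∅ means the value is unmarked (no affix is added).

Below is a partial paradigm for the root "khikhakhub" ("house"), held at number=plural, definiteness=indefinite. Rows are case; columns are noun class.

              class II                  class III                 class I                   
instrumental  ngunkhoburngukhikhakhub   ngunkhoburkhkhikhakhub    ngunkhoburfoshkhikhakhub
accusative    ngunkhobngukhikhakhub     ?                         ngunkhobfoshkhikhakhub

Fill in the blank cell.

Attach noun class class III kh- → khkhikhakhub.
case = accusative: zero marking, form stays khkhikhakhub.
Attach number plural khob- → khobkhkhikhakhub.
Attach definiteness indefinite ngun- (before consonant 'kh') → ngunkhobkhkhikhakhub.
Vowel harmony: no change.
Vowel deletion: no change.

ngunkhobkhkhikhakhub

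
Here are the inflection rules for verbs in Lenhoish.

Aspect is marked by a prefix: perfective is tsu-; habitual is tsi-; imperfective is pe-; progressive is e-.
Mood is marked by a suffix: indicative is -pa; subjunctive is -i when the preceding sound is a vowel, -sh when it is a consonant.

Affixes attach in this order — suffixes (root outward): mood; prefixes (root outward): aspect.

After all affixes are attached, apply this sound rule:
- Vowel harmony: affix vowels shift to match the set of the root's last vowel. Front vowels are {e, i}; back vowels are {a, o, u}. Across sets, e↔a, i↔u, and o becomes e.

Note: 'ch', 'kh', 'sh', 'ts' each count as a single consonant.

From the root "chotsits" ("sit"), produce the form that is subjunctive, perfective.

Attach aspect perfective tsu- → tsuchotsits.
Attach mood subjunctive -sh (after consonant 'ts') → tsuchotsitssh.
Apply vowel harmony: tsuchotsitssh → tsichotsitssh.

tsichotsitssh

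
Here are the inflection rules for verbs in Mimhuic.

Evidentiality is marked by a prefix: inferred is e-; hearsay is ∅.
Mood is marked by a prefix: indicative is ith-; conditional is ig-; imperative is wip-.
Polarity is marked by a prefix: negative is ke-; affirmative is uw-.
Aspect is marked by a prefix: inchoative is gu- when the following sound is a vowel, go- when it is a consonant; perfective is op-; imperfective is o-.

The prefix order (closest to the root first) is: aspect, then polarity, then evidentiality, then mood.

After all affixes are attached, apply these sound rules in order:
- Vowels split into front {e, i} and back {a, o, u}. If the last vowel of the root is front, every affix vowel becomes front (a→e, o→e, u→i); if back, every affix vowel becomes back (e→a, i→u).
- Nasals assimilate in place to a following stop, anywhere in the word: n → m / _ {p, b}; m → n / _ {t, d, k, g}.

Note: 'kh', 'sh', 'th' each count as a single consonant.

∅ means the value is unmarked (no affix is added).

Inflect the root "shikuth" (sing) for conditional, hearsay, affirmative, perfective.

uguwopshikuth

Attach aspect perfective op- → opshikuth.
Attach polarity affirmative uw- → uwopshikuth.
evidentiality = hearsay: zero marking, form stays uwopshikuth.
Attach mood conditional ig- → iguwopshikuth.
Apply vowel harmony: iguwopshikuth → uguwopshikuth.
Nasal assimilation: no change.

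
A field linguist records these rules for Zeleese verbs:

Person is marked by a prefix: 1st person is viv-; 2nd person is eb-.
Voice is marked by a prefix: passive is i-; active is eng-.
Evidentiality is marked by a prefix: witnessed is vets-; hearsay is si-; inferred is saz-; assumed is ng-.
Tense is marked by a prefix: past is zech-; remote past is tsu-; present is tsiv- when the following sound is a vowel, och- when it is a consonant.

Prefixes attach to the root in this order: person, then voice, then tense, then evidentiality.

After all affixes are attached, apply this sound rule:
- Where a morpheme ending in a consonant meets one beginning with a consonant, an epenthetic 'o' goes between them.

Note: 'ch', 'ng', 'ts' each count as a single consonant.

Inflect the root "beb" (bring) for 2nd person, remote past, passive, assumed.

ngotsuiebobeb

Attach person 2nd person eb- → ebbeb.
Attach voice passive i- → iebbeb.
Attach tense remote past tsu- → tsuiebbeb.
Attach evidentiality assumed ng- → ngtsuiebbeb.
Apply epenthesis: ngtsuiebbeb → ngotsuiebobeb.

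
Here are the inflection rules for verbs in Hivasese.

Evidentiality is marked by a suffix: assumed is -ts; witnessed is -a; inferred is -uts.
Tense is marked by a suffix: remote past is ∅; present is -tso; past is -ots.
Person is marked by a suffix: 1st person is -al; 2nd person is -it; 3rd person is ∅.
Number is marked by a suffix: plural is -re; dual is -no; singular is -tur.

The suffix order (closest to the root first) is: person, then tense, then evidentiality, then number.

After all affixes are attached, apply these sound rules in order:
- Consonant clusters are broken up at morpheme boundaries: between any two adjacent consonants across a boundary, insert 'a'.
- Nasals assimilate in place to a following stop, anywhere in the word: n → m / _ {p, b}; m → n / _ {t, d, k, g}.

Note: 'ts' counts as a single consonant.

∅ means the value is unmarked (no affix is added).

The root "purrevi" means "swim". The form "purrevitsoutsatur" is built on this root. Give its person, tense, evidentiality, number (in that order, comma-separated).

Segment: purrevi-tso-uts-tur.
person: ∅ → 3rd person.
tense: -tso → present.
evidentiality: -uts → inferred.
number: -tur → singular.

3rd person, present, inferred, singular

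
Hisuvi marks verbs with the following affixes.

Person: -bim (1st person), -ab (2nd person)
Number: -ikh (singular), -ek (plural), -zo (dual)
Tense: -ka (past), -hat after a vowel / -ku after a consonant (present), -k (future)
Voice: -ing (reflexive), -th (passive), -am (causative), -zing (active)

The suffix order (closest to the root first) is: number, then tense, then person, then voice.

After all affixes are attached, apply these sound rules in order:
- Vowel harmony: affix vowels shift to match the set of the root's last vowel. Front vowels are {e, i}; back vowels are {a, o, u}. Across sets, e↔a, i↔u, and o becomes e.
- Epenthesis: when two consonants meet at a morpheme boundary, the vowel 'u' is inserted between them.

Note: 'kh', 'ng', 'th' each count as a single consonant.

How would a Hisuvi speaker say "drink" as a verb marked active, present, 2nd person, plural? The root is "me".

Attach number plural -ek → meek.
Attach tense present -ku (after consonant 'k') → meekku.
Attach person 2nd person -ab → meekkuab.
Attach voice active -zing → meekkuabzing.
Apply vowel harmony: meekkuabzing → meekkiebzing.
Apply epenthesis: meekkiebzing → meekukiebuzing.

meekukiebuzing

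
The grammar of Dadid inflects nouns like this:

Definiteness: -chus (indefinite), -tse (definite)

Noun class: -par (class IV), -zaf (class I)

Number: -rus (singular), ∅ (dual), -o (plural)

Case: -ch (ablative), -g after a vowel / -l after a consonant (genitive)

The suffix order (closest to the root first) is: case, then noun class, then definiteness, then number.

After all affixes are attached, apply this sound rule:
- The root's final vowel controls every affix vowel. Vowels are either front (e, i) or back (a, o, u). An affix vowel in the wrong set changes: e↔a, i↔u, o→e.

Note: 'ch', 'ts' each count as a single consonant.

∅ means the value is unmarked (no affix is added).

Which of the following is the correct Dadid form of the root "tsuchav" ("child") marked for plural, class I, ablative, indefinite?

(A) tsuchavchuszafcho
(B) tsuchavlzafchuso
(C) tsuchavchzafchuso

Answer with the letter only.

C

Attach case ablative -ch → tsuchavch.
Attach noun class class I -zaf → tsuchavchzaf.
Attach definiteness indefinite -chus → tsuchavchzafchus.
Attach number plural -o → tsuchavchzafchuso.
Vowel harmony: no change.
So the correct form is tsuchavchzafchuso, option (C).
(A) tsuchavchuszafcho is wrong: it has the affixes in the wrong order.
(B) tsuchavlzafchuso is wrong: it uses genitive instead of ablative for case.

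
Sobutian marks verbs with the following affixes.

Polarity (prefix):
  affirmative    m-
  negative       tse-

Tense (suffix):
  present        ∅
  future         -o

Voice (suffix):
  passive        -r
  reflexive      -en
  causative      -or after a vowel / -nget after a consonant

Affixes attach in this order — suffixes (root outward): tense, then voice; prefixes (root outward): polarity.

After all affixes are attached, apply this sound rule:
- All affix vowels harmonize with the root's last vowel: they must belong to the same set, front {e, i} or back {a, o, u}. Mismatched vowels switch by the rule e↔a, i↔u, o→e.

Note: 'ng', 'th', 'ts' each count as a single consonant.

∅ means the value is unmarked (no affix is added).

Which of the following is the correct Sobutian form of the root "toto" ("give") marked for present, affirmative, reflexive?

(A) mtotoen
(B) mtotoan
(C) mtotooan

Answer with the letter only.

tense = present: zero marking, form stays toto.
Attach voice reflexive -en → totoen.
Attach polarity affirmative m- → mtotoen.
Apply vowel harmony: mtotoen → mtotoan.
So the correct form is mtotoan, option (B).
(C) mtotooan is wrong: it uses future instead of present for tense.
(A) mtotoen is wrong: it fails to apply the sound rule(s).

B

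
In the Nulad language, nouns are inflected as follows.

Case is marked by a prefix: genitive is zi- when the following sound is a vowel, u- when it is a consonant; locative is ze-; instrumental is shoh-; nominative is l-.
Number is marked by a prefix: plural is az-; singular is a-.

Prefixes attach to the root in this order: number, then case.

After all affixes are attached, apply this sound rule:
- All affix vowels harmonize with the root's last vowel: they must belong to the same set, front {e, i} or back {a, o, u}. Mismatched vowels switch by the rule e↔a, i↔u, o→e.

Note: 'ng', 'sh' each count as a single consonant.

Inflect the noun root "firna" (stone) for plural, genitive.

zuazfirna

Attach number plural az- → azfirna.
Attach case genitive zi- (before vowel 'a') → ziazfirna.
Apply vowel harmony: ziazfirna → zuazfirna.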